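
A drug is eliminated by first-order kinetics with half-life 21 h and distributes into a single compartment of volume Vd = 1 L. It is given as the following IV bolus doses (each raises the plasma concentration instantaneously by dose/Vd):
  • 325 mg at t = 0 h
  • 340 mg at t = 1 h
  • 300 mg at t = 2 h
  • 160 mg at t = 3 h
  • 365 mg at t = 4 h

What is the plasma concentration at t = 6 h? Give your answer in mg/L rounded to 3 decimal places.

1304.376 mg/L

k = ln 2 / 21 = 0.03301 per h
Dose 1 (325 mg at t=0 h): 325·exp(−0.03301·6) = 266.609 mg/L
Dose 2 (340 mg at t=1 h): 340·exp(−0.03301·5) = 288.274 mg/L
Dose 3 (300 mg at t=2 h): 300·exp(−0.03301·4) = 262.895 mg/L
Dose 4 (160 mg at t=3 h): 160·exp(−0.03301·3) = 144.916 mg/L
Dose 5 (365 mg at t=4 h): 365·exp(−0.03301·2) = 341.683 mg/L
C(6) = 266.609 + 288.274 + 262.895 + 144.916 + 341.683 = 1304.376 mg/L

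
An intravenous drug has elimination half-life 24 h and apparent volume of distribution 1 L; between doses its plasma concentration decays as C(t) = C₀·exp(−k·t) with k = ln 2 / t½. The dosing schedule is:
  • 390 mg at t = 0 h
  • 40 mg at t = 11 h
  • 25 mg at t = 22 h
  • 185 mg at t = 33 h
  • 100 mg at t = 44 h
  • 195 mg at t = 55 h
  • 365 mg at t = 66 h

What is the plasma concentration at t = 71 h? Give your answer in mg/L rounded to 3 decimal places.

609.671 mg/L

k = ln 2 / 24 = 0.02888 per h
Dose 1 (390 mg at t=0 h): 390·exp(−0.02888·71) = 50.178 mg/L
Dose 2 (40 mg at t=11 h): 40·exp(−0.02888·60) = 7.071 mg/L
Dose 3 (25 mg at t=22 h): 25·exp(−0.02888·49) = 6.072 mg/L
Dose 4 (185 mg at t=33 h): 185·exp(−0.02888·38) = 61.736 mg/L
Dose 5 (100 mg at t=44 h): 100·exp(−0.02888·27) = 45.850 mg/L
Dose 6 (195 mg at t=55 h): 195·exp(−0.02888·16) = 122.842 mg/L
Dose 7 (365 mg at t=66 h): 365·exp(−0.02888·5) = 315.921 mg/L
C(71) = 50.178 + 7.071 + 6.072 + 61.736 + 45.850 + 122.842 + 315.921 = 609.671 mg/L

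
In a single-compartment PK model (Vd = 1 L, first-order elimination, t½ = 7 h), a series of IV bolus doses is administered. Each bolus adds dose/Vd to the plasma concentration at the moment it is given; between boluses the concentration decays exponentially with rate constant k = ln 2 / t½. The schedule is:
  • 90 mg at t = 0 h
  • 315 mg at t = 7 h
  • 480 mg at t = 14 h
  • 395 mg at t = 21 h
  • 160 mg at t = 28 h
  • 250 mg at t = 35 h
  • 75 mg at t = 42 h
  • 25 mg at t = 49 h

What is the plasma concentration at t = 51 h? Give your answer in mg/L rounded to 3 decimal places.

k = ln 2 / 7 = 0.09902 per h
Dose 1 (90 mg at t=0 h): 90·exp(−0.09902·51) = 0.577 mg/L
Dose 2 (315 mg at t=7 h): 315·exp(−0.09902·44) = 4.038 mg/L
Dose 3 (480 mg at t=14 h): 480·exp(−0.09902·37) = 12.305 mg/L
Dose 4 (395 mg at t=21 h): 395·exp(−0.09902·30) = 20.252 mg/L
Dose 5 (160 mg at t=28 h): 160·exp(−0.09902·23) = 16.407 mg/L
Dose 6 (250 mg at t=35 h): 250·exp(−0.09902·16) = 51.271 mg/L
Dose 7 (75 mg at t=42 h): 75·exp(−0.09902·9) = 30.763 mg/L
Dose 8 (25 mg at t=49 h): 25·exp(−0.09902·2) = 20.508 mg/L
C(51) = 0.577 + 4.038 + 12.305 + 20.252 + 16.407 + 51.271 + 30.763 + 20.508 = 156.120 mg/L

156.120 mg/L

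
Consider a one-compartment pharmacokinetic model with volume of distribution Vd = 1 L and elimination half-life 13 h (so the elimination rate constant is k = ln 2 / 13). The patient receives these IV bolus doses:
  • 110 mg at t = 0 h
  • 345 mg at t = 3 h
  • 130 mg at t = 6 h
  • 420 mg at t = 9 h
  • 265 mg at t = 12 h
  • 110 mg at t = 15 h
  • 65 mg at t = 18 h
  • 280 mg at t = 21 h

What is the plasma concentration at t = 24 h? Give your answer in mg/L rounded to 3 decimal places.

875.388 mg/L

k = ln 2 / 13 = 0.05332 per h
Dose 1 (110 mg at t=0 h): 110·exp(−0.05332·24) = 30.595 mg/L
Dose 2 (345 mg at t=3 h): 345·exp(−0.05332·21) = 112.600 mg/L
Dose 3 (130 mg at t=6 h): 130·exp(−0.05332·18) = 49.789 mg/L
Dose 4 (420 mg at t=9 h): 420·exp(−0.05332·15) = 188.759 mg/L
Dose 5 (265 mg at t=12 h): 265·exp(−0.05332·12) = 139.757 mg/L
Dose 6 (110 mg at t=15 h): 110·exp(−0.05332·9) = 68.075 mg/L
Dose 7 (65 mg at t=18 h): 65·exp(−0.05332·6) = 47.204 mg/L
Dose 8 (280 mg at t=21 h): 280·exp(−0.05332·3) = 238.611 mg/L
C(24) = 30.595 + 112.600 + 49.789 + 188.759 + 139.757 + 68.075 + 47.204 + 238.611 = 875.388 mg/L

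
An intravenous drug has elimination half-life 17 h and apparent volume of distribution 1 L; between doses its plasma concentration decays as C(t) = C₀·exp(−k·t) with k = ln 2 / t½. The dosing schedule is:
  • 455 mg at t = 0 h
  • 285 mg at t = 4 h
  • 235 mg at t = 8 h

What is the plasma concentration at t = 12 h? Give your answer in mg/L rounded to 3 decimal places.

684.257 mg/L

k = ln 2 / 17 = 0.04077 per h
Dose 1 (455 mg at t=0 h): 455·exp(−0.04077·12) = 278.946 mg/L
Dose 2 (285 mg at t=4 h): 285·exp(−0.04077·8) = 205.676 mg/L
Dose 3 (235 mg at t=8 h): 235·exp(−0.04077·4) = 199.635 mg/L
C(12) = 278.946 + 205.676 + 199.635 = 684.257 mg/L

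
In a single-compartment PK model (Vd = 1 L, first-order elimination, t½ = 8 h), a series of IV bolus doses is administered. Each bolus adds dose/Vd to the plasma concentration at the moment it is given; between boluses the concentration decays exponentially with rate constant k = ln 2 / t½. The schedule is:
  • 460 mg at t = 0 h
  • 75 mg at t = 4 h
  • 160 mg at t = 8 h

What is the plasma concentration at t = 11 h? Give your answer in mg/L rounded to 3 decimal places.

341.625 mg/L

k = ln 2 / 8 = 0.08664 per h
Dose 1 (460 mg at t=0 h): 460·exp(−0.08664·11) = 177.354 mg/L
Dose 2 (75 mg at t=4 h): 75·exp(−0.08664·7) = 40.894 mg/L
Dose 3 (160 mg at t=8 h): 160·exp(−0.08664·3) = 123.377 mg/L
C(11) = 177.354 + 40.894 + 123.377 = 341.625 mg/L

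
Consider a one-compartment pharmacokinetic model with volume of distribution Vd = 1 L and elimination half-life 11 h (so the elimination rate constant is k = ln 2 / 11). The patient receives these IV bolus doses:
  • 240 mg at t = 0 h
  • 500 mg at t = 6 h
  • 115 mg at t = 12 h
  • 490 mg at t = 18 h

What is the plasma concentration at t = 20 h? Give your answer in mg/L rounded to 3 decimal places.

k = ln 2 / 11 = 0.06301 per h
Dose 1 (240 mg at t=0 h): 240·exp(−0.06301·20) = 68.059 mg/L
Dose 2 (500 mg at t=6 h): 500·exp(−0.06301·14) = 206.938 mg/L
Dose 3 (115 mg at t=12 h): 115·exp(−0.06301·8) = 69.465 mg/L
Dose 4 (490 mg at t=18 h): 490·exp(−0.06301·2) = 431.980 mg/L
C(20) = 68.059 + 206.938 + 69.465 + 431.980 = 776.442 mg/L

776.442 mg/L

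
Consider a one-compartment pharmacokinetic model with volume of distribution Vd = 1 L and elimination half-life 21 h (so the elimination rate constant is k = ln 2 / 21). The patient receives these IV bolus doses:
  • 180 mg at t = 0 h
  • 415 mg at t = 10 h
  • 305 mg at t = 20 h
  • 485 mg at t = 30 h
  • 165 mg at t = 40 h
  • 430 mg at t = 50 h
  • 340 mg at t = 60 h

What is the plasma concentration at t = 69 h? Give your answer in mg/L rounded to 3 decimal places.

817.690 mg/L

k = ln 2 / 21 = 0.03301 per h
Dose 1 (180 mg at t=0 h): 180·exp(−0.03301·69) = 18.458 mg/L
Dose 2 (415 mg at t=10 h): 415·exp(−0.03301·59) = 59.197 mg/L
Dose 3 (305 mg at t=20 h): 305·exp(−0.03301·49) = 60.520 mg/L
Dose 4 (485 mg at t=30 h): 485·exp(−0.03301·39) = 133.871 mg/L
Dose 5 (165 mg at t=40 h): 165·exp(−0.03301·29) = 63.354 mg/L
Dose 6 (430 mg at t=50 h): 430·exp(−0.03301·19) = 229.672 mg/L
Dose 7 (340 mg at t=60 h): 340·exp(−0.03301·9) = 252.619 mg/L
C(69) = 18.458 + 59.197 + 60.520 + 133.871 + 63.354 + 229.672 + 252.619 = 817.690 mg/L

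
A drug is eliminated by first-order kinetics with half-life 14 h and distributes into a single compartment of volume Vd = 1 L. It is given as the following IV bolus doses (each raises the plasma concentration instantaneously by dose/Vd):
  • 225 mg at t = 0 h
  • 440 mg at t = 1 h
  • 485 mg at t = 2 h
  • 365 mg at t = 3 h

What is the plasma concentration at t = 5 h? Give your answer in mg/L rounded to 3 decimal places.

1285.253 mg/L

k = ln 2 / 14 = 0.04951 per h
Dose 1 (225 mg at t=0 h): 225·exp(−0.04951·5) = 175.660 mg/L
Dose 2 (440 mg at t=1 h): 440·exp(−0.04951·4) = 360.948 mg/L
Dose 3 (485 mg at t=2 h): 485·exp(−0.04951·3) = 418.057 mg/L
Dose 4 (365 mg at t=3 h): 365·exp(−0.04951·2) = 330.589 mg/L
C(5) = 175.660 + 360.948 + 418.057 + 330.589 = 1285.253 mg/L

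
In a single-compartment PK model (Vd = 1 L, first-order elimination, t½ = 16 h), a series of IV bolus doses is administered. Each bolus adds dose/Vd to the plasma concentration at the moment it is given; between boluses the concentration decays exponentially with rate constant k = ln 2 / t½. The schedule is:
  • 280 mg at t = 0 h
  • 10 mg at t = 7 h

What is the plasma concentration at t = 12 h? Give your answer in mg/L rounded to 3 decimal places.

k = ln 2 / 16 = 0.04332 per h
Dose 1 (280 mg at t=0 h): 280·exp(−0.04332·12) = 166.489 mg/L
Dose 2 (10 mg at t=7 h): 10·exp(−0.04332·5) = 8.052 mg/L
C(12) = 166.489 + 8.052 = 174.541 mg/L

174.541 mg/L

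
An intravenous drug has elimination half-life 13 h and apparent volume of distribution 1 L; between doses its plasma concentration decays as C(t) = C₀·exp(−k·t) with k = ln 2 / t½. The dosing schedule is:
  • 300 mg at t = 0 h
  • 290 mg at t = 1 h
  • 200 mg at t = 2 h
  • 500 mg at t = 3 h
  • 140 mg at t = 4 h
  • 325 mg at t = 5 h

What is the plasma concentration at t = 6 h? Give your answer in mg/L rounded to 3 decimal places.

1461.640 mg/L

k = ln 2 / 13 = 0.05332 per h
Dose 1 (300 mg at t=0 h): 300·exp(−0.05332·6) = 217.863 mg/L
Dose 2 (290 mg at t=1 h): 290·exp(−0.05332·5) = 222.135 mg/L
Dose 3 (200 mg at t=2 h): 200·exp(−0.05332·4) = 161.587 mg/L
Dose 4 (500 mg at t=3 h): 500·exp(−0.05332·3) = 426.090 mg/L
Dose 5 (140 mg at t=4 h): 140·exp(−0.05332·2) = 125.839 mg/L
Dose 6 (325 mg at t=5 h): 325·exp(−0.05332·1) = 308.125 mg/L
C(6) = 217.863 + 222.135 + 161.587 + 426.090 + 125.839 + 308.125 = 1461.640 mg/L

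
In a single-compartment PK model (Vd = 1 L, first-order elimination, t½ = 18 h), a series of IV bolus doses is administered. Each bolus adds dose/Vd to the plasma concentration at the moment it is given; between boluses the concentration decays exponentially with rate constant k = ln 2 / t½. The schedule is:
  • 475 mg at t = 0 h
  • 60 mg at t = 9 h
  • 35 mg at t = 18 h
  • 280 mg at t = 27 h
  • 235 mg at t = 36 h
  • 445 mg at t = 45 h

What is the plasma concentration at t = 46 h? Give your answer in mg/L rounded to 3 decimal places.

829.931 mg/L

k = ln 2 / 18 = 0.03851 per h
Dose 1 (475 mg at t=0 h): 475·exp(−0.03851·46) = 80.797 mg/L
Dose 2 (60 mg at t=9 h): 60·exp(−0.03851·37) = 14.433 mg/L
Dose 3 (35 mg at t=18 h): 35·exp(−0.03851·28) = 11.907 mg/L
Dose 4 (280 mg at t=27 h): 280·exp(−0.03851·19) = 134.711 mg/L
Dose 5 (235 mg at t=36 h): 235·exp(−0.03851·10) = 159.893 mg/L
Dose 6 (445 mg at t=45 h): 445·exp(−0.03851·1) = 428.190 mg/L
C(46) = 80.797 + 14.433 + 11.907 + 134.711 + 159.893 + 428.190 = 829.931 mg/L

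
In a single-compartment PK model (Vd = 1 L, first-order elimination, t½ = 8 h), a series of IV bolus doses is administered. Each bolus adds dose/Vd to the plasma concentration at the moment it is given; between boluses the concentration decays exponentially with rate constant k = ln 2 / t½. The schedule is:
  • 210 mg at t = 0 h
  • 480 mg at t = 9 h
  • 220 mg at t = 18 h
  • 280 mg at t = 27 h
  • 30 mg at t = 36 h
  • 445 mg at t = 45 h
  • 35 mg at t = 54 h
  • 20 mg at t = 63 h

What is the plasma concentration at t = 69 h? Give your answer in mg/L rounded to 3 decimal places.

k = ln 2 / 8 = 0.08664 per h
Dose 1 (210 mg at t=0 h): 210·exp(−0.08664·69) = 0.532 mg/L
Dose 2 (480 mg at t=9 h): 480·exp(−0.08664·60) = 2.652 mg/L
Dose 3 (220 mg at t=18 h): 220·exp(−0.08664·51) = 2.651 mg/L
Dose 4 (280 mg at t=27 h): 280·exp(−0.08664·42) = 7.358 mg/L
Dose 5 (30 mg at t=36 h): 30·exp(−0.08664·33) = 1.719 mg/L
Dose 6 (445 mg at t=45 h): 445·exp(−0.08664·24) = 55.625 mg/L
Dose 7 (35 mg at t=54 h): 35·exp(−0.08664·15) = 9.542 mg/L
Dose 8 (20 mg at t=63 h): 20·exp(−0.08664·6) = 11.892 mg/L
C(69) = 0.532 + 2.652 + 2.651 + 7.358 + 1.719 + 55.625 + 9.542 + 11.892 = 91.970 mg/L

91.970 mg/L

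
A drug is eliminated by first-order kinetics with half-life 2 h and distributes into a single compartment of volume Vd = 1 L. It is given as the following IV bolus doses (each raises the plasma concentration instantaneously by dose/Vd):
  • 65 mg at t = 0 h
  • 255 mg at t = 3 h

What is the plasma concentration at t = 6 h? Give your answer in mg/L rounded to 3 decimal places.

98.281 mg/L

k = ln 2 / 2 = 0.34657 per h
Dose 1 (65 mg at t=0 h): 65·exp(−0.34657·6) = 8.125 mg/L
Dose 2 (255 mg at t=3 h): 255·exp(−0.34657·3) = 90.156 mg/L
C(6) = 8.125 + 90.156 = 98.281 mg/L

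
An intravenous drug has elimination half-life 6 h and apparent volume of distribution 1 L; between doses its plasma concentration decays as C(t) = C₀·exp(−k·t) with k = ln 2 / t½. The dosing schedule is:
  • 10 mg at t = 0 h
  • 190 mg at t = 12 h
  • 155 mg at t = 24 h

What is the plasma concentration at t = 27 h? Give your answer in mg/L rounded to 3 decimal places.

k = ln 2 / 6 = 0.11552 per h
Dose 1 (10 mg at t=0 h): 10·exp(−0.11552·27) = 0.442 mg/L
Dose 2 (190 mg at t=12 h): 190·exp(−0.11552·15) = 33.588 mg/L
Dose 3 (155 mg at t=24 h): 155·exp(−0.11552·3) = 109.602 mg/L
C(27) = 0.442 + 33.588 + 109.602 = 143.631 mg/L

143.631 mg/L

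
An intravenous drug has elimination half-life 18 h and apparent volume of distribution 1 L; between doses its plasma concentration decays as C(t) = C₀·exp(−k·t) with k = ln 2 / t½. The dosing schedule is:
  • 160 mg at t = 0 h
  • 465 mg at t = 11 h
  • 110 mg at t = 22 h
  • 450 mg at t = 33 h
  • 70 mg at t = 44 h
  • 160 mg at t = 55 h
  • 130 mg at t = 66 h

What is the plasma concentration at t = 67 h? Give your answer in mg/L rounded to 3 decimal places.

k = ln 2 / 18 = 0.03851 per h
Dose 1 (160 mg at t=0 h): 160·exp(−0.03851·67) = 12.123 mg/L
Dose 2 (465 mg at t=11 h): 465·exp(−0.03851·56) = 53.816 mg/L
Dose 3 (110 mg at t=22 h): 110·exp(−0.03851·45) = 19.445 mg/L
Dose 4 (450 mg at t=33 h): 450·exp(−0.03851·34) = 121.507 mg/L
Dose 5 (70 mg at t=44 h): 70·exp(−0.03851·23) = 28.870 mg/L
Dose 6 (160 mg at t=55 h): 160·exp(−0.03851·12) = 100.794 mg/L
Dose 7 (130 mg at t=66 h): 130·exp(−0.03851·1) = 125.089 mg/L
C(67) = 12.123 + 53.816 + 19.445 + 121.507 + 28.870 + 100.794 + 125.089 = 461.645 mg/L

461.645 mg/L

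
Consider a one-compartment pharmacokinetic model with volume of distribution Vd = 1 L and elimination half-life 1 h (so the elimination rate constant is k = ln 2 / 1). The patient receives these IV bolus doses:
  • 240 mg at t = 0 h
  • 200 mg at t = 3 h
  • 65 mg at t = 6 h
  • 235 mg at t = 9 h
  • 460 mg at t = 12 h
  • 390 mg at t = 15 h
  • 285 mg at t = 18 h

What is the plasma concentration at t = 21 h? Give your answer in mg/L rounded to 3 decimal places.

k = ln 2 / 1 = 0.69315 per h
Dose 1 (240 mg at t=0 h): 240·exp(−0.69315·21) = 0.000 mg/L
Dose 2 (200 mg at t=3 h): 200·exp(−0.69315·18) = 0.001 mg/L
Dose 3 (65 mg at t=6 h): 65·exp(−0.69315·15) = 0.002 mg/L
Dose 4 (235 mg at t=9 h): 235·exp(−0.69315·12) = 0.057 mg/L
Dose 5 (460 mg at t=12 h): 460·exp(−0.69315·9) = 0.898 mg/L
Dose 6 (390 mg at t=15 h): 390·exp(−0.69315·6) = 6.094 mg/L
Dose 7 (285 mg at t=18 h): 285·exp(−0.69315·3) = 35.625 mg/L
C(21) = 0.000 + 0.001 + 0.002 + 0.057 + 0.898 + 6.094 + 35.625 = 42.677 mg/L

42.677 mg/L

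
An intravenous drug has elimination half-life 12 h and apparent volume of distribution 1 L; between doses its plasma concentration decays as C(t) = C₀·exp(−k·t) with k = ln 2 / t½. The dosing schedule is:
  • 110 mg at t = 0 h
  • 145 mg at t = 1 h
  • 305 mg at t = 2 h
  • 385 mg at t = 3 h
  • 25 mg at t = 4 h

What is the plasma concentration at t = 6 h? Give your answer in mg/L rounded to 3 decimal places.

774.505 mg/L

k = ln 2 / 12 = 0.05776 per h
Dose 1 (110 mg at t=0 h): 110·exp(−0.05776·6) = 77.782 mg/L
Dose 2 (145 mg at t=1 h): 145·exp(−0.05776·5) = 108.627 mg/L
Dose 3 (305 mg at t=2 h): 305·exp(−0.05776·4) = 242.079 mg/L
Dose 4 (385 mg at t=3 h): 385·exp(−0.05776·3) = 323.745 mg/L
Dose 5 (25 mg at t=4 h): 25·exp(−0.05776·2) = 22.272 mg/L
C(6) = 77.782 + 108.627 + 242.079 + 323.745 + 22.272 = 774.505 mg/L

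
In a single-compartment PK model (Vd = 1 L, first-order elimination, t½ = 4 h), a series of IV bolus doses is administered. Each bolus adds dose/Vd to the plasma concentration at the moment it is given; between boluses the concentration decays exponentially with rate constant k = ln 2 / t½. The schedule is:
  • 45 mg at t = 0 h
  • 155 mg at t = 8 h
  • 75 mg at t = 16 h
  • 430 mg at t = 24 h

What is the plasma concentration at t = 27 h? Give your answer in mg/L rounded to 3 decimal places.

k = ln 2 / 4 = 0.17329 per h
Dose 1 (45 mg at t=0 h): 45·exp(−0.17329·27) = 0.418 mg/L
Dose 2 (155 mg at t=8 h): 155·exp(−0.17329·19) = 5.760 mg/L
Dose 3 (75 mg at t=16 h): 75·exp(−0.17329·11) = 11.149 mg/L
Dose 4 (430 mg at t=24 h): 430·exp(−0.17329·3) = 255.680 mg/L
C(27) = 0.418 + 5.760 + 11.149 + 255.680 = 273.007 mg/L

273.007 mg/L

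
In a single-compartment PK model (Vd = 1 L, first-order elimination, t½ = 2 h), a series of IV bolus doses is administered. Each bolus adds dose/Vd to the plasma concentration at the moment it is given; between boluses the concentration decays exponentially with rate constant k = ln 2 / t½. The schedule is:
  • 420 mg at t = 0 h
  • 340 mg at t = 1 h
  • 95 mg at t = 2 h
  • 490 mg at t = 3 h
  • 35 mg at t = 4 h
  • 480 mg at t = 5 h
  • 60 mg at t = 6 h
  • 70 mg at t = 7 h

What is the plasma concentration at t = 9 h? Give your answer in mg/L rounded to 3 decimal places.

291.859 mg/L

k = ln 2 / 2 = 0.34657 per h
Dose 1 (420 mg at t=0 h): 420·exp(−0.34657·9) = 18.562 mg/L
Dose 2 (340 mg at t=1 h): 340·exp(−0.34657·8) = 21.250 mg/L
Dose 3 (95 mg at t=2 h): 95·exp(−0.34657·7) = 8.397 mg/L
Dose 4 (490 mg at t=3 h): 490·exp(−0.34657·6) = 61.250 mg/L
Dose 5 (35 mg at t=4 h): 35·exp(−0.34657·5) = 6.187 mg/L
Dose 6 (480 mg at t=5 h): 480·exp(−0.34657·4) = 120.000 mg/L
Dose 7 (60 mg at t=6 h): 60·exp(−0.34657·3) = 21.213 mg/L
Dose 8 (70 mg at t=7 h): 70·exp(−0.34657·2) = 35.000 mg/L
C(9) = 18.562 + 21.250 + 8.397 + 61.250 + 6.187 + 120.000 + 21.213 + 35.000 = 291.859 mg/L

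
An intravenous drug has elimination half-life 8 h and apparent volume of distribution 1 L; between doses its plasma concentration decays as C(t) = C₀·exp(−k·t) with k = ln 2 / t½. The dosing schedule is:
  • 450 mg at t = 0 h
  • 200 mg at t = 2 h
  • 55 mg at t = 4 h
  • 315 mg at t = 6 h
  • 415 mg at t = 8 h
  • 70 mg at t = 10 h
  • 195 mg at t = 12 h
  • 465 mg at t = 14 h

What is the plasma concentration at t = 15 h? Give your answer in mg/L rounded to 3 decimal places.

1201.600 mg/L

k = ln 2 / 8 = 0.08664 per h
Dose 1 (450 mg at t=0 h): 450·exp(−0.08664·15) = 122.682 mg/L
Dose 2 (200 mg at t=2 h): 200·exp(−0.08664·13) = 64.842 mg/L
Dose 3 (55 mg at t=4 h): 55·exp(−0.08664·11) = 21.205 mg/L
Dose 4 (315 mg at t=6 h): 315·exp(−0.08664·9) = 144.428 mg/L
Dose 5 (415 mg at t=8 h): 415·exp(−0.08664·7) = 226.280 mg/L
Dose 6 (70 mg at t=10 h): 70·exp(−0.08664·5) = 45.389 mg/L
Dose 7 (195 mg at t=12 h): 195·exp(−0.08664·3) = 150.366 mg/L
Dose 8 (465 mg at t=14 h): 465·exp(−0.08664·1) = 426.407 mg/L
C(15) = 122.682 + 64.842 + 21.205 + 144.428 + 226.280 + 45.389 + 150.366 + 426.407 = 1201.600 mg/L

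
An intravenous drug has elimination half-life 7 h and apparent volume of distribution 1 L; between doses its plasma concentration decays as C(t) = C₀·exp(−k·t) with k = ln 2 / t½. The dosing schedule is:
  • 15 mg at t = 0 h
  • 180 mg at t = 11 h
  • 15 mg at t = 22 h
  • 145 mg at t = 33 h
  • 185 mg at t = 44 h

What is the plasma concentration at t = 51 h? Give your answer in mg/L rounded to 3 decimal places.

121.268 mg/L

k = ln 2 / 7 = 0.09902 per h
Dose 1 (15 mg at t=0 h): 15·exp(−0.09902·51) = 0.096 mg/L
Dose 2 (180 mg at t=11 h): 180·exp(−0.09902·40) = 3.428 mg/L
Dose 3 (15 mg at t=22 h): 15·exp(−0.09902·29) = 0.849 mg/L
Dose 4 (145 mg at t=33 h): 145·exp(−0.09902·18) = 24.394 mg/L
Dose 5 (185 mg at t=44 h): 185·exp(−0.09902·7) = 92.500 mg/L
C(51) = 0.096 + 3.428 + 0.849 + 24.394 + 92.500 = 121.268 mg/L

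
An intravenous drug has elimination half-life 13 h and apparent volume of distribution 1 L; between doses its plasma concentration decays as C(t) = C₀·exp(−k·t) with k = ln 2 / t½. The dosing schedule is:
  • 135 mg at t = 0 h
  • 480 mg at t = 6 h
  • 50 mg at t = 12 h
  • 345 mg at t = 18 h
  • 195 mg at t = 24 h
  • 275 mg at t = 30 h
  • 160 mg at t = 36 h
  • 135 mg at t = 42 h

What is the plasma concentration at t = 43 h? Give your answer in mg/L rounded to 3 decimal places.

627.391 mg/L

k = ln 2 / 13 = 0.05332 per h
Dose 1 (135 mg at t=0 h): 135·exp(−0.05332·43) = 13.634 mg/L
Dose 2 (480 mg at t=6 h): 480·exp(−0.05332·37) = 66.752 mg/L
Dose 3 (50 mg at t=12 h): 50·exp(−0.05332·31) = 9.575 mg/L
Dose 4 (345 mg at t=18 h): 345·exp(−0.05332·25) = 90.974 mg/L
Dose 5 (195 mg at t=24 h): 195·exp(−0.05332·19) = 70.806 mg/L
Dose 6 (275 mg at t=30 h): 275·exp(−0.05332·13) = 137.500 mg/L
Dose 7 (160 mg at t=36 h): 160·exp(−0.05332·7) = 110.161 mg/L
Dose 8 (135 mg at t=42 h): 135·exp(−0.05332·1) = 127.990 mg/L
C(43) = 13.634 + 66.752 + 9.575 + 90.974 + 70.806 + 137.500 + 110.161 + 127.990 = 627.391 mg/L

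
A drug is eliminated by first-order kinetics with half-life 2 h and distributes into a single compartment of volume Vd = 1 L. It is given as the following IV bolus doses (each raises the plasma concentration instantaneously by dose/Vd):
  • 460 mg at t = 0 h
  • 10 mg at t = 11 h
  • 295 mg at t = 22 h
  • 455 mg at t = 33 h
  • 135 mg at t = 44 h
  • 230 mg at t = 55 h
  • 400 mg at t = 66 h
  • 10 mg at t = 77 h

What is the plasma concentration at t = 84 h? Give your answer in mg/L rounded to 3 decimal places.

k = ln 2 / 2 = 0.34657 per h
Dose 1 (460 mg at t=0 h): 460·exp(−0.34657·84) = 0.000 mg/L
Dose 2 (10 mg at t=11 h): 10·exp(−0.34657·73) = 0.000 mg/L
Dose 3 (295 mg at t=22 h): 295·exp(−0.34657·62) = 0.000 mg/L
Dose 4 (455 mg at t=33 h): 455·exp(−0.34657·51) = 0.000 mg/L
Dose 5 (135 mg at t=44 h): 135·exp(−0.34657·40) = 0.000 mg/L
Dose 6 (230 mg at t=55 h): 230·exp(−0.34657·29) = 0.010 mg/L
Dose 7 (400 mg at t=66 h): 400·exp(−0.34657·18) = 0.781 mg/L
Dose 8 (10 mg at t=77 h): 10·exp(−0.34657·7) = 0.884 mg/L
C(84) = 0.000 + 0.000 + 0.000 + 0.000 + 0.000 + 0.010 + 0.781 + 0.884 = 1.675 mg/L

1.675 mg/L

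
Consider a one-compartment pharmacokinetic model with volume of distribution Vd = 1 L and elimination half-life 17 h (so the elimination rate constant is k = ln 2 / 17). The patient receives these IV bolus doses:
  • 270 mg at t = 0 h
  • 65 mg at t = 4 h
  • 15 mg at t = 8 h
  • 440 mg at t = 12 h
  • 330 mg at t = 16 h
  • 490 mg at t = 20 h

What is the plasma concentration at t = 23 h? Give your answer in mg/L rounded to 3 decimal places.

k = ln 2 / 17 = 0.04077 per h
Dose 1 (270 mg at t=0 h): 270·exp(−0.04077·23) = 105.703 mg/L
Dose 2 (65 mg at t=4 h): 65·exp(−0.04077·19) = 29.955 mg/L
Dose 3 (15 mg at t=8 h): 15·exp(−0.04077·15) = 8.137 mg/L
Dose 4 (440 mg at t=12 h): 440·exp(−0.04077·11) = 280.976 mg/L
Dose 5 (330 mg at t=16 h): 330·exp(−0.04077·7) = 248.062 mg/L
Dose 6 (490 mg at t=20 h): 490·exp(−0.04077·3) = 433.584 mg/L
C(23) = 105.703 + 29.955 + 8.137 + 280.976 + 248.062 + 433.584 = 1106.417 mg/L

1106.417 mg/L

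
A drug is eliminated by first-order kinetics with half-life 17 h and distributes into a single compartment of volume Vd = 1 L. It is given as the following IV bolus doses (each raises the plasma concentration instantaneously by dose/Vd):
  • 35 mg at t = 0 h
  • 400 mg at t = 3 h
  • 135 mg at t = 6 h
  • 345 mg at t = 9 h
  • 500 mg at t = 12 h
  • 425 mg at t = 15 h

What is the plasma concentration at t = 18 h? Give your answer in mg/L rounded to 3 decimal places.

1323.147 mg/L

k = ln 2 / 17 = 0.04077 per h
Dose 1 (35 mg at t=0 h): 35·exp(−0.04077·18) = 16.801 mg/L
Dose 2 (400 mg at t=3 h): 400·exp(−0.04077·15) = 216.993 mg/L
Dose 3 (135 mg at t=6 h): 135·exp(−0.04077·12) = 82.764 mg/L
Dose 4 (345 mg at t=9 h): 345·exp(−0.04077·9) = 239.029 mg/L
Dose 5 (500 mg at t=12 h): 500·exp(−0.04077·6) = 391.493 mg/L
Dose 6 (425 mg at t=15 h): 425·exp(−0.04077·3) = 376.068 mg/L
C(18) = 16.801 + 216.993 + 82.764 + 239.029 + 391.493 + 376.068 = 1323.147 mg/L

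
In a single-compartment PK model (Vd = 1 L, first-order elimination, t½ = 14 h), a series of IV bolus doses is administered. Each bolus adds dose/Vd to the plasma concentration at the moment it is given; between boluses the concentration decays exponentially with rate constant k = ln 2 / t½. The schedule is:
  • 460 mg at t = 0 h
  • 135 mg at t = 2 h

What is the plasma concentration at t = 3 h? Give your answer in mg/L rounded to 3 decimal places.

k = ln 2 / 14 = 0.04951 per h
Dose 1 (460 mg at t=0 h): 460·exp(−0.04951·3) = 396.507 mg/L
Dose 2 (135 mg at t=2 h): 135·exp(−0.04951·1) = 128.479 mg/L
C(3) = 396.507 + 128.479 = 524.986 mg/L

524.986 mg/L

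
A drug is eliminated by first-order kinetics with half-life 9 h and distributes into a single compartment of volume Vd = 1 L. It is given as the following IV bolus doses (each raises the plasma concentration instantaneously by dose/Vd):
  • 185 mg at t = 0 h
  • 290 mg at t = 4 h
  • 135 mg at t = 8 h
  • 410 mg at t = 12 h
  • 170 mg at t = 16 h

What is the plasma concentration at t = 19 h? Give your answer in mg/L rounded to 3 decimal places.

k = ln 2 / 9 = 0.07702 per h
Dose 1 (185 mg at t=0 h): 185·exp(−0.07702·19) = 42.822 mg/L
Dose 2 (290 mg at t=4 h): 290·exp(−0.07702·15) = 91.344 mg/L
Dose 3 (135 mg at t=8 h): 135·exp(−0.07702·11) = 57.864 mg/L
Dose 4 (410 mg at t=12 h): 410·exp(−0.07702·7) = 239.138 mg/L
Dose 5 (170 mg at t=16 h): 170·exp(−0.07702·3) = 134.929 mg/L
C(19) = 42.822 + 91.344 + 57.864 + 239.138 + 134.929 = 566.097 mg/L

566.097 mg/L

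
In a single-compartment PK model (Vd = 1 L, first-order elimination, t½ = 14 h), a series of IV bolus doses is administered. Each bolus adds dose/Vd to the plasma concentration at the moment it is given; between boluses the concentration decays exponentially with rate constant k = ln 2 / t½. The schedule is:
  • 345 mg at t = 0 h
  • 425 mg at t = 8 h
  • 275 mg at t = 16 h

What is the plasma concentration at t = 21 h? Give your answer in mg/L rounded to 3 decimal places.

559.957 mg/L

k = ln 2 / 14 = 0.04951 per h
Dose 1 (345 mg at t=0 h): 345·exp(−0.04951·21) = 121.976 mg/L
Dose 2 (425 mg at t=8 h): 425·exp(−0.04951·13) = 223.286 mg/L
Dose 3 (275 mg at t=16 h): 275·exp(−0.04951·5) = 214.695 mg/L
C(21) = 121.976 + 223.286 + 214.695 = 559.957 mg/L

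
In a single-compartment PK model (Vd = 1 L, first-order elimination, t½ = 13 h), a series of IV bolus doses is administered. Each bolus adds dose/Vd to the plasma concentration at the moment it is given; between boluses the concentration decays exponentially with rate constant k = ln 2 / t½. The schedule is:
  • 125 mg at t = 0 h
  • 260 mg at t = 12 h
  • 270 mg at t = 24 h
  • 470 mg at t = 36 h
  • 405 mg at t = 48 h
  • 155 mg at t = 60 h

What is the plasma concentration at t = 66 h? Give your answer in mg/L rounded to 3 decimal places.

k = ln 2 / 13 = 0.05332 per h
Dose 1 (125 mg at t=0 h): 125·exp(−0.05332·66) = 3.703 mg/L
Dose 2 (260 mg at t=12 h): 260·exp(−0.05332·54) = 14.606 mg/L
Dose 3 (270 mg at t=24 h): 270·exp(−0.05332·42) = 28.761 mg/L
Dose 4 (470 mg at t=36 h): 470·exp(−0.05332·30) = 94.932 mg/L
Dose 5 (405 mg at t=48 h): 405·exp(−0.05332·18) = 155.112 mg/L
Dose 6 (155 mg at t=60 h): 155·exp(−0.05332·6) = 112.563 mg/L
C(66) = 3.703 + 14.606 + 28.761 + 94.932 + 155.112 + 112.563 = 409.677 mg/L

409.677 mg/L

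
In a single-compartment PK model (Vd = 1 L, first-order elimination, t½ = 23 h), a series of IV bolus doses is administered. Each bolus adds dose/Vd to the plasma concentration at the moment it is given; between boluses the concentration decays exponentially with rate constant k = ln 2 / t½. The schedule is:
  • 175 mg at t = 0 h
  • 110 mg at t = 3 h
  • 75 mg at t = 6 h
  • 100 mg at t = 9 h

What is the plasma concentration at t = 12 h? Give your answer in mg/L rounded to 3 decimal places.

359.711 mg/L

k = ln 2 / 23 = 0.03014 per h
Dose 1 (175 mg at t=0 h): 175·exp(−0.03014·12) = 121.893 mg/L
Dose 2 (110 mg at t=3 h): 110·exp(−0.03014·9) = 83.868 mg/L
Dose 3 (75 mg at t=6 h): 75·exp(−0.03014·6) = 62.594 mg/L
Dose 4 (100 mg at t=9 h): 100·exp(−0.03014·3) = 91.356 mg/L
C(12) = 121.893 + 83.868 + 62.594 + 91.356 = 359.711 mg/L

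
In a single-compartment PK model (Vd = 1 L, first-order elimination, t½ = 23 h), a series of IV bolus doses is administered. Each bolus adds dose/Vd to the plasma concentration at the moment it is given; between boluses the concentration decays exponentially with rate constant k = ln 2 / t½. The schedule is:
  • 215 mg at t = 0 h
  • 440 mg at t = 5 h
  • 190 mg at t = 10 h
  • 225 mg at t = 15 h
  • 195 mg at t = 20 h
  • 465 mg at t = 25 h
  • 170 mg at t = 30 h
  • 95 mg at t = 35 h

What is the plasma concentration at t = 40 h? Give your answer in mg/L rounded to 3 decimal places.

1010.585 mg/L

k = ln 2 / 23 = 0.03014 per h
Dose 1 (215 mg at t=0 h): 215·exp(−0.03014·40) = 64.403 mg/L
Dose 2 (440 mg at t=5 h): 440·exp(−0.03014·35) = 153.237 mg/L
Dose 3 (190 mg at t=10 h): 190·exp(−0.03014·30) = 76.932 mg/L
Dose 4 (225 mg at t=15 h): 225·exp(−0.03014·25) = 105.920 mg/L
Dose 5 (195 mg at t=20 h): 195·exp(−0.03014·20) = 106.726 mg/L
Dose 6 (465 mg at t=25 h): 465·exp(−0.03014·15) = 295.889 mg/L
Dose 7 (170 mg at t=30 h): 170·exp(−0.03014·10) = 125.767 mg/L
Dose 8 (95 mg at t=35 h): 95·exp(−0.03014·5) = 81.711 mg/L
C(40) = 64.403 + 153.237 + 76.932 + 105.920 + 106.726 + 295.889 + 125.767 + 81.711 = 1010.585 mg/L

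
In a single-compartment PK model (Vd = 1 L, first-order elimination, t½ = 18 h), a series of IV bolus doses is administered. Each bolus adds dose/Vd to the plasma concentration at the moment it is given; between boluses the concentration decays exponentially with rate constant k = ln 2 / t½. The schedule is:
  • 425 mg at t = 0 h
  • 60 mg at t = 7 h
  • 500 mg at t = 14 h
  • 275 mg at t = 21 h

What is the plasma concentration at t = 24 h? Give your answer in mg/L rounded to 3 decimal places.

785.034 mg/L

k = ln 2 / 18 = 0.03851 per h
Dose 1 (425 mg at t=0 h): 425·exp(−0.03851·24) = 168.661 mg/L
Dose 2 (60 mg at t=7 h): 60·exp(−0.03851·17) = 31.178 mg/L
Dose 3 (500 mg at t=14 h): 500·exp(−0.03851·10) = 340.198 mg/L
Dose 4 (275 mg at t=21 h): 275·exp(−0.03851·3) = 244.997 mg/L
C(24) = 168.661 + 31.178 + 340.198 + 244.997 = 785.034 mg/L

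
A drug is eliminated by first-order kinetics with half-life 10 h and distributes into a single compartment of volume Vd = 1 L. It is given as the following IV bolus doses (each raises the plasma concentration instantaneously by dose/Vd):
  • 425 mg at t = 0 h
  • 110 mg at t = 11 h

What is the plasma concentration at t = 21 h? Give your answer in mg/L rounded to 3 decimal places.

k = ln 2 / 10 = 0.06931 per h
Dose 1 (425 mg at t=0 h): 425·exp(−0.06931·21) = 99.135 mg/L
Dose 2 (110 mg at t=11 h): 110·exp(−0.06931·10) = 55.000 mg/L
C(21) = 99.135 + 55.000 = 154.135 mg/L

154.135 mg/L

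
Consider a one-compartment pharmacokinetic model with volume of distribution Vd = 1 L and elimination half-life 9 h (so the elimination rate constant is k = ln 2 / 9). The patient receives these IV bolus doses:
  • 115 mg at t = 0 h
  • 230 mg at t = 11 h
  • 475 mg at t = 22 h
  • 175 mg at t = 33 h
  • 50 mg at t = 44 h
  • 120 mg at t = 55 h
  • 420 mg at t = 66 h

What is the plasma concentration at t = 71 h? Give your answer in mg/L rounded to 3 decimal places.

350.045 mg/L

k = ln 2 / 9 = 0.07702 per h
Dose 1 (115 mg at t=0 h): 115·exp(−0.07702·71) = 0.485 mg/L
Dose 2 (230 mg at t=11 h): 230·exp(−0.07702·60) = 2.264 mg/L
Dose 3 (475 mg at t=22 h): 475·exp(−0.07702·49) = 10.908 mg/L
Dose 4 (175 mg at t=33 h): 175·exp(−0.07702·38) = 9.376 mg/L
Dose 5 (50 mg at t=44 h): 50·exp(−0.07702·27) = 6.250 mg/L
Dose 6 (120 mg at t=55 h): 120·exp(−0.07702·16) = 34.996 mg/L
Dose 7 (420 mg at t=66 h): 420·exp(−0.07702·5) = 285.766 mg/L
C(71) = 0.485 + 2.264 + 10.908 + 9.376 + 6.250 + 34.996 + 285.766 = 350.045 mg/L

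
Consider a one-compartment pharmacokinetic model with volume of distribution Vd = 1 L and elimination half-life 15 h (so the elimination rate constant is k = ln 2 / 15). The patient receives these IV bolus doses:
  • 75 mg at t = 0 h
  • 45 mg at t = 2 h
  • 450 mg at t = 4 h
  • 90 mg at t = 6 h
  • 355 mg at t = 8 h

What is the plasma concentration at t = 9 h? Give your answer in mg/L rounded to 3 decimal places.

k = ln 2 / 15 = 0.04621 per h
Dose 1 (75 mg at t=0 h): 75·exp(−0.04621·9) = 49.482 mg/L
Dose 2 (45 mg at t=2 h): 45·exp(−0.04621·7) = 32.564 mg/L
Dose 3 (450 mg at t=4 h): 450·exp(−0.04621·5) = 357.165 mg/L
Dose 4 (90 mg at t=6 h): 90·exp(−0.04621·3) = 78.350 mg/L
Dose 5 (355 mg at t=8 h): 355·exp(−0.04621·1) = 338.969 mg/L
C(9) = 49.482 + 32.564 + 357.165 + 78.350 + 338.969 = 856.529 mg/L

856.529 mg/L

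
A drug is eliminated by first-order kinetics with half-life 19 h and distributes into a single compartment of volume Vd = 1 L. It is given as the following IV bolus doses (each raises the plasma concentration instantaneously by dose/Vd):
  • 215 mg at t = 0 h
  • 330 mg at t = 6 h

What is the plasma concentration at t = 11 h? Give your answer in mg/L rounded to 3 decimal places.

k = ln 2 / 19 = 0.03648 per h
Dose 1 (215 mg at t=0 h): 215·exp(−0.03648·11) = 143.932 mg/L
Dose 2 (330 mg at t=6 h): 330·exp(−0.03648·5) = 274.976 mg/L
C(11) = 143.932 + 274.976 = 418.909 mg/L

418.909 mg/L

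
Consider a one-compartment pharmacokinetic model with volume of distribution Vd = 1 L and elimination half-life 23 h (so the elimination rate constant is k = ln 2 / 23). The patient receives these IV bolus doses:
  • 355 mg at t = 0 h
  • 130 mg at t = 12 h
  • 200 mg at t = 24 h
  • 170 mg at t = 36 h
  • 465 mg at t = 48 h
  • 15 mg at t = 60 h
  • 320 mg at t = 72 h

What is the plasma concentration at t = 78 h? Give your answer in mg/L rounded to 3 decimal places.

602.921 mg/L

k = ln 2 / 23 = 0.03014 per h
Dose 1 (355 mg at t=0 h): 355·exp(−0.03014·78) = 33.833 mg/L
Dose 2 (130 mg at t=12 h): 130·exp(−0.03014·66) = 17.788 mg/L
Dose 3 (200 mg at t=24 h): 200·exp(−0.03014·54) = 39.288 mg/L
Dose 4 (170 mg at t=36 h): 170·exp(−0.03014·42) = 47.945 mg/L
Dose 5 (465 mg at t=48 h): 465·exp(−0.03014·30) = 188.280 mg/L
Dose 6 (15 mg at t=60 h): 15·exp(−0.03014·18) = 8.720 mg/L
Dose 7 (320 mg at t=72 h): 320·exp(−0.03014·6) = 267.067 mg/L
C(78) = 33.833 + 17.788 + 39.288 + 47.945 + 188.280 + 8.720 + 267.067 = 602.921 mg/L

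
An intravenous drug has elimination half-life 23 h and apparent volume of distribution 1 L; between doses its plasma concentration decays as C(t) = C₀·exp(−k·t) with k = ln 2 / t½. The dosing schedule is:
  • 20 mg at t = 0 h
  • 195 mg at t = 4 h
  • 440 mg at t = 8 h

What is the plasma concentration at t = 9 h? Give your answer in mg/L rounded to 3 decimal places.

609.910 mg/L

k = ln 2 / 23 = 0.03014 per h
Dose 1 (20 mg at t=0 h): 20·exp(−0.03014·9) = 15.249 mg/L
Dose 2 (195 mg at t=4 h): 195·exp(−0.03014·5) = 167.723 mg/L
Dose 3 (440 mg at t=8 h): 440·exp(−0.03014·1) = 426.938 mg/L
C(9) = 15.249 + 167.723 + 426.938 = 609.910 mg/L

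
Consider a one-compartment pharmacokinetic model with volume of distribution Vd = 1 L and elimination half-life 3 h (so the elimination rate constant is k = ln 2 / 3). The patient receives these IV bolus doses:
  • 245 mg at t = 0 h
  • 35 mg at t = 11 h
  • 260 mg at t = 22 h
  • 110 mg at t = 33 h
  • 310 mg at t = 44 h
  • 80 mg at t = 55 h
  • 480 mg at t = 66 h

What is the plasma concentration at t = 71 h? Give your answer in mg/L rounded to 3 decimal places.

k = ln 2 / 3 = 0.23105 per h
Dose 1 (245 mg at t=0 h): 245·exp(−0.23105·71) = 0.000 mg/L
Dose 2 (35 mg at t=11 h): 35·exp(−0.23105·60) = 0.000 mg/L
Dose 3 (260 mg at t=22 h): 260·exp(−0.23105·49) = 0.003 mg/L
Dose 4 (110 mg at t=33 h): 110·exp(−0.23105·38) = 0.017 mg/L
Dose 5 (310 mg at t=44 h): 310·exp(−0.23105·27) = 0.605 mg/L
Dose 6 (80 mg at t=55 h): 80·exp(−0.23105·16) = 1.984 mg/L
Dose 7 (480 mg at t=66 h): 480·exp(−0.23105·5) = 151.191 mg/L
C(71) = 0.000 + 0.000 + 0.003 + 0.017 + 0.605 + 1.984 + 151.191 = 153.800 mg/L

153.800 mg/L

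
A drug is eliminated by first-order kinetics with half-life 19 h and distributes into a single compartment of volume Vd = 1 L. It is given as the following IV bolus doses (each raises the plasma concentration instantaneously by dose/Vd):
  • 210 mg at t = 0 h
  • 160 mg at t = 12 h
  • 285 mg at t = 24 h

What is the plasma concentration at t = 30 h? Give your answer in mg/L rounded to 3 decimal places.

382.237 mg/L

k = ln 2 / 19 = 0.03648 per h
Dose 1 (210 mg at t=0 h): 210·exp(−0.03648·30) = 70.292 mg/L
Dose 2 (160 mg at t=12 h): 160·exp(−0.03648·18) = 82.972 mg/L
Dose 3 (285 mg at t=24 h): 285·exp(−0.03648·6) = 228.972 mg/L
C(30) = 70.292 + 82.972 + 228.972 = 382.237 mg/L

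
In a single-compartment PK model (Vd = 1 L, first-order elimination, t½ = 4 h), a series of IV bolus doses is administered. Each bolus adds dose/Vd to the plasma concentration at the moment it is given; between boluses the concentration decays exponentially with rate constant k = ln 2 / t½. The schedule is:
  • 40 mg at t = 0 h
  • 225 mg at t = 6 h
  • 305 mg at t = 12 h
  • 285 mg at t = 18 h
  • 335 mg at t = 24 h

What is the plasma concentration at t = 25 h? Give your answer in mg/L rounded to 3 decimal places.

407.378 mg/L

k = ln 2 / 4 = 0.17329 per h
Dose 1 (40 mg at t=0 h): 40·exp(−0.17329·25) = 0.526 mg/L
Dose 2 (225 mg at t=6 h): 225·exp(−0.17329·19) = 8.362 mg/L
Dose 3 (305 mg at t=12 h): 305·exp(−0.17329·13) = 32.059 mg/L
Dose 4 (285 mg at t=18 h): 285·exp(−0.17329·7) = 84.731 mg/L
Dose 5 (335 mg at t=24 h): 335·exp(−0.17329·1) = 281.700 mg/L
C(25) = 0.526 + 8.362 + 32.059 + 84.731 + 281.700 = 407.378 mg/L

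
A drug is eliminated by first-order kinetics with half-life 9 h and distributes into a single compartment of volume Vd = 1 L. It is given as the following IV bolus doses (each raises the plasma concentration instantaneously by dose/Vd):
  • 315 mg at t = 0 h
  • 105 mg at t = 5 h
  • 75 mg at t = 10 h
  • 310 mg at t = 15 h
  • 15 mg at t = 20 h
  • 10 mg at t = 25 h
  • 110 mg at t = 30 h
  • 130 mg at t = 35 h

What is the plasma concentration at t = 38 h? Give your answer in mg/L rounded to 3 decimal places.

256.565 mg/L

k = ln 2 / 9 = 0.07702 per h
Dose 1 (315 mg at t=0 h): 315·exp(−0.07702·38) = 16.877 mg/L
Dose 2 (105 mg at t=5 h): 105·exp(−0.07702·33) = 8.268 mg/L
Dose 3 (75 mg at t=10 h): 75·exp(−0.07702·28) = 8.680 mg/L
Dose 4 (310 mg at t=15 h): 310·exp(−0.07702·23) = 52.731 mg/L
Dose 5 (15 mg at t=20 h): 15·exp(−0.07702·18) = 3.750 mg/L
Dose 6 (10 mg at t=25 h): 10·exp(−0.07702·13) = 3.674 mg/L
Dose 7 (110 mg at t=30 h): 110·exp(−0.07702·8) = 59.403 mg/L
Dose 8 (130 mg at t=35 h): 130·exp(−0.07702·3) = 103.181 mg/L
C(38) = 16.877 + 8.268 + 8.680 + 52.731 + 3.750 + 3.674 + 59.403 + 103.181 = 256.565 mg/L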